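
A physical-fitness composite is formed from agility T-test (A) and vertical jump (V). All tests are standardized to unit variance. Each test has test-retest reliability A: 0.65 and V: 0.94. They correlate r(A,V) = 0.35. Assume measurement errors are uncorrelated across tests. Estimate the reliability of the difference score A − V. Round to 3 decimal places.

Var(A−V) = 1 + 1 − 2·0.35 = 2 − 0.7 = 1.3.
Because errors are independent across components, Cov(Tᵢ,Tⱼ) = Cov(Xᵢ,Xⱼ); the off-diagonal part of the true-score variance is the same as above.
True-score variance = [0.65 + 0.94] − 0.7 = 1.59 − 0.7 = 0.89.
Reliability = 0.89 / 1.3 = 0.685.

0.685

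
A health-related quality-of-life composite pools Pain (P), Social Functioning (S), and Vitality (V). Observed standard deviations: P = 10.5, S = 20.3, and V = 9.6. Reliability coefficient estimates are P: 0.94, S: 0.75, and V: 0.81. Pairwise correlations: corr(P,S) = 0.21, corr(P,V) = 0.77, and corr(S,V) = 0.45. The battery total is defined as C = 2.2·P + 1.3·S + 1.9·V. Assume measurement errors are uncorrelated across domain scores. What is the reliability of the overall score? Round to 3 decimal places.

Var(C) = 2.2²·10.5² + 1.3²·20.3² + 1.9²·9.6² + 2·[2.86·10.5·20.3·0.21 + 4.18·10.5·9.6·0.77 + 2.47·20.3·9.6·0.45] = 1562.74 + 1338.12 = 2900.86.
Under uncorrelated errors the observed covariances equal the true-score covariances, so only the own-variance terms attenuate.
True-score variance = [2.2²·10.5²·0.94 + 1.3²·20.3²·0.75 + 1.9²·9.6²·0.81] + 1338.12 = 1293.4 + 1338.12 = 2631.53.
Reliability = 2631.53 / 2900.86 = 0.907.

0.907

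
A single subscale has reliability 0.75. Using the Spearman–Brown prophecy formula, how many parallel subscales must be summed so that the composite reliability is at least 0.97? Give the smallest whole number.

k ≥ ρ*(1−ρ₁)/(ρ₁(1−ρ*)) = 0.97·0.25 / (0.75·0.03) = 10.778.
Smallest integer k = 11.

11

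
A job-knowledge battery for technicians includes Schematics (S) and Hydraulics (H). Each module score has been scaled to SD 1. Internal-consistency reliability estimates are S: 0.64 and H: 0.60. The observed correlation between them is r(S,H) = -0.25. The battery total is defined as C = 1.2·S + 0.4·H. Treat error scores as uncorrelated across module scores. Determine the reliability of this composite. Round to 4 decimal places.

0.5718

Var(C) = 1.2² + 0.4² + 2·[0.48·(-0.25)] = 1.6 − 0.24 = 1.36.
Under uncorrelated errors the observed covariances equal the true-score covariances, so only the own-variance terms attenuate.
True-score variance = [1.2²·0.64 + 0.4²·0.60] − 0.24 = 1.0176 − 0.24 = 0.7776.
Reliability = 0.7776 / 1.36 = 0.5718.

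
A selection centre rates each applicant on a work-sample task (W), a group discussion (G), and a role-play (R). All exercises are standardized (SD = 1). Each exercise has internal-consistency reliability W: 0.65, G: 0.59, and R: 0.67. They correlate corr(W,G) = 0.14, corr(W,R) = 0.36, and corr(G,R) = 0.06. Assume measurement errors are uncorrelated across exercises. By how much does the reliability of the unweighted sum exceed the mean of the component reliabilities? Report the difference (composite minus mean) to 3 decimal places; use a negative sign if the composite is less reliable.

0.099

Var(sum) = 3 + 1.12 = 4.12; true-score variance = 1.91 + 1.12 = 3.03; composite reliability = 0.7354.
Mean component reliability = 0.6367.
Difference = 0.7354 − 0.6367 = 0.099.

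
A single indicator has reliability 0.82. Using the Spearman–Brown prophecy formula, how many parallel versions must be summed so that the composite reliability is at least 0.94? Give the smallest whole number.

4

k ≥ ρ*(1−ρ₁)/(ρ₁(1−ρ*)) = 0.94·0.18 / (0.82·0.06) = 3.439.
Smallest integer k = 4.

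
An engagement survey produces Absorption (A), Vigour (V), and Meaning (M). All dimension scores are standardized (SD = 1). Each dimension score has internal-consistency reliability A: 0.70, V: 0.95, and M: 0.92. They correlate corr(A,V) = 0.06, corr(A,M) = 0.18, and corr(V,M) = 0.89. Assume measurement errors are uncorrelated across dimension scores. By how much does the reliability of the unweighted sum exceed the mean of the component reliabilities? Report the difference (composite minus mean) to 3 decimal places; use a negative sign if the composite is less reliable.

Var(sum) = 3 + 2.26 = 5.26; true-score variance = 2.57 + 2.26 = 4.83; composite reliability = 0.9183.
Mean component reliability = 0.8567.
Difference = 0.9183 − 0.8567 = 0.062.

0.062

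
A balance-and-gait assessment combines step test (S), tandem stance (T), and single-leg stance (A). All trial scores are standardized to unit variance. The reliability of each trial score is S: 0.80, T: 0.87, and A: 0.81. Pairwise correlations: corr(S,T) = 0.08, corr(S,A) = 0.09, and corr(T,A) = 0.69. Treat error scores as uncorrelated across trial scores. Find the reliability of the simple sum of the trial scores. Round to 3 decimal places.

0.890

Var(S+T+A) = 3 + 2·[0.08 + 0.09 + 0.69] = 3 + 1.72 = 4.72.
Because errors are independent across components, Cov(Tᵢ,Tⱼ) = Cov(Xᵢ,Xⱼ); the off-diagonal part of the true-score variance is the same as above.
True-score variance = [0.80 + 0.87 + 0.81] + 1.72 = 2.48 + 1.72 = 4.2.
Reliability = 4.2 / 4.72 = 0.890.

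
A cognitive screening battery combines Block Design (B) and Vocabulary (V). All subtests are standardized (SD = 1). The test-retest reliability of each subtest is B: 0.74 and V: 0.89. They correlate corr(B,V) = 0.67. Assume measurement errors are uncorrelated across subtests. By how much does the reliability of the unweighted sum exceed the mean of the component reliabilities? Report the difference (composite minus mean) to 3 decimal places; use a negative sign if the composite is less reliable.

0.074

Var(sum) = 2 + 1.34 = 3.34; true-score variance = 1.63 + 1.34 = 2.97; composite reliability = 0.8892.
Mean component reliability = 0.8150.
Difference = 0.8892 − 0.8150 = 0.074.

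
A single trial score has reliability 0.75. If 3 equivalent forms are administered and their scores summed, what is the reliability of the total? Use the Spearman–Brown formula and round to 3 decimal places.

0.900

ρ_k = kρ / (1 + (k−1)ρ) = 3·0.75 / (1 + 2·0.75) = 2.250 / 2.500 = 0.900.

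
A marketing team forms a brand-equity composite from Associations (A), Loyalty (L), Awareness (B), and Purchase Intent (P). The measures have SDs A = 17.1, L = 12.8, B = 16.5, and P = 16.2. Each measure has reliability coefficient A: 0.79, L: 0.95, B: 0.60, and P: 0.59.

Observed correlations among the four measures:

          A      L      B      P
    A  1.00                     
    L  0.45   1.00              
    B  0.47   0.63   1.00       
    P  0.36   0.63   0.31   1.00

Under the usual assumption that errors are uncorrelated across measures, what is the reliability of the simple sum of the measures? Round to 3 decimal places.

0.878

Var(A+L+B+P) = 17.1² + 12.8² + 16.5² + 16.2² + 2·[17.1·12.8·0.45 + 17.1·16.5·0.47 + 17.1·16.2·0.36 + 12.8·16.5·0.63 + 12.8·16.2·0.63 + 16.5·16.2·0.31] = 990.94 + 1354.78 = 2345.72.
Under uncorrelated errors the observed covariances equal the true-score covariances, so only the own-variance terms attenuate.
True-score variance = [17.1²·0.79 + 12.8²·0.95 + 16.5²·0.60 + 16.2²·0.59] + 1354.78 = 704.841 + 1354.78 = 2059.62.
Reliability = 2059.62 / 2345.72 = 0.878.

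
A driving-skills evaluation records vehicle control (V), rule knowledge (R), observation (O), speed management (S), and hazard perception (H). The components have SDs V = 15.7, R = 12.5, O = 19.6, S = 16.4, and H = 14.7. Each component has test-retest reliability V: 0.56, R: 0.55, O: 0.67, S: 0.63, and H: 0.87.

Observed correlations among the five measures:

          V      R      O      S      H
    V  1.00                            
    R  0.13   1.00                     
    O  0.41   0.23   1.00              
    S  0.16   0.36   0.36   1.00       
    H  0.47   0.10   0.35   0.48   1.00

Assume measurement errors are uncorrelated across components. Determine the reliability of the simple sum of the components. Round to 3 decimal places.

0.847

Var(V+R+O+S+H) = 15.7² + 12.5² + 19.6² + 16.4² + 14.7² + 2·[15.7·12.5·0.13 + 15.7·19.6·0.41 + 15.7·16.4·0.16 + 15.7·14.7·0.47 + 12.5·19.6·0.23 + 12.5·16.4·0.36 + 12.5·14.7·0.10 + 19.6·16.4·0.36 + 19.6·14.7·0.35 + 16.4·14.7·0.48] = 1271.95 + 1564.3 = 2836.25.
Under uncorrelated errors the observed covariances equal the true-score covariances, so only the own-variance terms attenuate.
True-score variance = [15.7²·0.56 + 12.5²·0.55 + 19.6²·0.67 + 16.4²·0.63 + 14.7²·0.87] + 1564.3 = 838.802 + 1564.3 = 2403.1.
Reliability = 2403.1 / 2836.25 = 0.847.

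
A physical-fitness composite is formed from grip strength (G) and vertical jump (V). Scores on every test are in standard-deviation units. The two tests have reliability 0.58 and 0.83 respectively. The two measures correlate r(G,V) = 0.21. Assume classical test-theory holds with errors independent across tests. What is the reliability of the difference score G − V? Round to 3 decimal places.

0.627

Var(G−V) = 1 + 1 − 2·0.21 = 2 − 0.42 = 1.58.
With uncorrelated errors the cross-covariances are all true-score covariance, so they carry over unchanged; only the diagonal terms shrink to ρᵢσᵢ².
True-score variance = [0.58 + 0.83] − 0.42 = 1.41 − 0.42 = 0.99.
Reliability = 0.99 / 1.58 = 0.627.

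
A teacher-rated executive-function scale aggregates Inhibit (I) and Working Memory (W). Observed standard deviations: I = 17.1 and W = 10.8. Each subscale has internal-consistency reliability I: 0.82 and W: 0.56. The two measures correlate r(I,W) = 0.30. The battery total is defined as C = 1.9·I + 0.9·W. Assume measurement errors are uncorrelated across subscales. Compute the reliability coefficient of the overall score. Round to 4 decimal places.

Var(C) = 1.9²·17.1² + 0.9²·10.8² + 2·[1.71·17.1·10.8·0.30] = 1150.08 + 189.482 = 1339.56.
Because errors are independent across components, Cov(Tᵢ,Tⱼ) = Cov(Xᵢ,Xⱼ); the off-diagonal part of the true-score variance is the same as above.
True-score variance = [1.9²·17.1²·0.82 + 0.9²·10.8²·0.56] + 189.482 = 918.5 + 189.482 = 1107.98.
Reliability = 1107.98 / 1339.56 = 0.8271.

0.8271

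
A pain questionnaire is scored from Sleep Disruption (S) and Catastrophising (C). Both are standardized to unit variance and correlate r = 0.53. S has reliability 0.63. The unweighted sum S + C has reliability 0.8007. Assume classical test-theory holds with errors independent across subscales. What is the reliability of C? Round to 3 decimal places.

0.760

Var(S+C) = 2 + 2·0.53 = 3.060.
True-score variance = ρ_S + ρ_C + 2·0.53, so 0.8007 = (0.63 + ρ_C + 1.06) / 3.060.
ρ_C = 0.8007·3.060 − 0.63 − 1.06 = 0.760.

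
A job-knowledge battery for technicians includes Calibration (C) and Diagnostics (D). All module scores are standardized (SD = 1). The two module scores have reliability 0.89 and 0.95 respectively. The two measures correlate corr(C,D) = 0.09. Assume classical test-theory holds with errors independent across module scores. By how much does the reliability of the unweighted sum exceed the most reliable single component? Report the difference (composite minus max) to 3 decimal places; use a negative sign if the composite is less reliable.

Var(sum) = 2 + 0.18 = 2.18; true-score variance = 1.84 + 0.18 = 2.02; composite reliability = 0.9266.
Max component reliability = 0.9500.
Difference = 0.9266 − 0.9500 = -0.023.

-0.023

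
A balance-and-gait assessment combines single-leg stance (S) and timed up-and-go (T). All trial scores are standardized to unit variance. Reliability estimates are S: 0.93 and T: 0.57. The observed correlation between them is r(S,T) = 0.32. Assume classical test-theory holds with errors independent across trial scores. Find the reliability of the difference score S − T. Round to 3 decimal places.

Var(S−T) = 1 + 1 − 2·0.32 = 2 − 0.64 = 1.36.
With uncorrelated errors the cross-covariances are all true-score covariance, so they carry over unchanged; only the diagonal terms shrink to ρᵢσᵢ².
True-score variance = [0.93 + 0.57] − 0.64 = 1.5 − 0.64 = 0.86.
Reliability = 0.86 / 1.36 = 0.632.

0.632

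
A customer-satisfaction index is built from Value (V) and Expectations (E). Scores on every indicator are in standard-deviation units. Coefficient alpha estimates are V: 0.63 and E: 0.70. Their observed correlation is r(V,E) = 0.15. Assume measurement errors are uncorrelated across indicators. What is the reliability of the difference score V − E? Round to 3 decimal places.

0.606

Var(V−E) = 1 + 1 − 2·0.15 = 2 − 0.3 = 1.7.
With uncorrelated errors the cross-covariances are all true-score covariance, so they carry over unchanged; only the diagonal terms shrink to ρᵢσᵢ².
True-score variance = [0.63 + 0.70] − 0.3 = 1.33 − 0.3 = 1.03.
Reliability = 1.03 / 1.7 = 0.606.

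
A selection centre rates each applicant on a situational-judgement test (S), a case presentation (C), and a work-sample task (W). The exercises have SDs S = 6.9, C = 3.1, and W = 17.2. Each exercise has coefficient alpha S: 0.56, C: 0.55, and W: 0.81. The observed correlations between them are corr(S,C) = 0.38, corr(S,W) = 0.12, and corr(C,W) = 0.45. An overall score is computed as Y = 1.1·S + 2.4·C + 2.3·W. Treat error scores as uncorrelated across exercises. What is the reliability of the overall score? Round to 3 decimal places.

Var(Y) = 1.1²·6.9² + 2.4²·3.1² + 2.3²·17.2² + 2·[2.64·6.9·3.1·0.38 + 2.53·6.9·17.2·0.12 + 5.52·3.1·17.2·0.45] = 1677.96 + 379.873 = 2057.83.
Under uncorrelated errors the observed covariances equal the true-score covariances, so only the own-variance terms attenuate.
True-score variance = [1.1²·6.9²·0.56 + 2.4²·3.1²·0.55 + 2.3²·17.2²·0.81] + 379.873 = 1330.35 + 379.873 = 1710.22.
Reliability = 1710.22 / 2057.83 = 0.831.

0.831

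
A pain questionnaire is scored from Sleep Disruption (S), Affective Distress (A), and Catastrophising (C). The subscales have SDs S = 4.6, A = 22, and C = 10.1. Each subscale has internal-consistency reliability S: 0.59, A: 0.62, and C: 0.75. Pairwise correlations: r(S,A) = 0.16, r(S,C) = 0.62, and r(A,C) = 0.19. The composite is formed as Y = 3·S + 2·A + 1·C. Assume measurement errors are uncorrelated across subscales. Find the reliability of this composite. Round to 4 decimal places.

Var(Y) = 3²·4.6² + 2²·22² + 10.1² + 2·[6·4.6·22·0.16 + 3·4.6·10.1·0.62 + 2·22·10.1·0.19] = 2228.45 + 536.007 = 2764.46.
Because errors are independent across components, Cov(Tᵢ,Tⱼ) = Cov(Xᵢ,Xⱼ); the off-diagonal part of the true-score variance is the same as above.
True-score variance = [3²·4.6²·0.59 + 2²·22²·0.62 + 10.1²·0.75] + 536.007 = 1389.19 + 536.007 = 1925.19.
Reliability = 1925.19 / 2764.46 = 0.6964.

0.6964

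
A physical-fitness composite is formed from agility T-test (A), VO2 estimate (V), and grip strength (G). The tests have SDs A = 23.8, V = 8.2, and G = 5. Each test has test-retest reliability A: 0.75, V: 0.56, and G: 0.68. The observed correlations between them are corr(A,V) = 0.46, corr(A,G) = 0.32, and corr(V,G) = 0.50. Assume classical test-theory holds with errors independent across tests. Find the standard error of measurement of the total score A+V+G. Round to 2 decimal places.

Var(total) = 658.68 + 296.707 = 955.387.
True-score variance = 479.484 + 296.707 = 776.192, so reliability = 0.8124.
Error variance = 955.387 − 776.192 = 179.196; SEM = √179.196 = 13.39.

13.39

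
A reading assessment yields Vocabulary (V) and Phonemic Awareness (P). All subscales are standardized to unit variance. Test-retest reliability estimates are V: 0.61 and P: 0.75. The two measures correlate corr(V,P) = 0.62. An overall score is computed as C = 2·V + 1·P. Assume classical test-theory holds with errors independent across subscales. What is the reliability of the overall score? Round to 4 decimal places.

Var(C) = 2² + 1 + 2·[2·0.62] = 5 + 2.48 = 7.48.
Because errors are independent across components, Cov(Tᵢ,Tⱼ) = Cov(Xᵢ,Xⱼ); the off-diagonal part of the true-score variance is the same as above.
True-score variance = [2²·0.61 + 0.75] + 2.48 = 3.19 + 2.48 = 5.67.
Reliability = 5.67 / 7.48 = 0.7580.

0.7580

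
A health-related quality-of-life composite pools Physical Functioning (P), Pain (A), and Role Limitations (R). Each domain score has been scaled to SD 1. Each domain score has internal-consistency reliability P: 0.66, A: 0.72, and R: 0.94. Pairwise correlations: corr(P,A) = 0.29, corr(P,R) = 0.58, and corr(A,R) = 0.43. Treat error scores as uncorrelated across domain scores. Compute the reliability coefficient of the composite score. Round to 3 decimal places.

Var(P+A+R) = 3 + 2·[0.29 + 0.58 + 0.43] = 3 + 2.6 = 5.6.
Because errors are independent across components, Cov(Tᵢ,Tⱼ) = Cov(Xᵢ,Xⱼ); the off-diagonal part of the true-score variance is the same as above.
True-score variance = [0.66 + 0.72 + 0.94] + 2.6 = 2.32 + 2.6 = 4.92.
Reliability = 4.92 / 5.6 = 0.879.

0.879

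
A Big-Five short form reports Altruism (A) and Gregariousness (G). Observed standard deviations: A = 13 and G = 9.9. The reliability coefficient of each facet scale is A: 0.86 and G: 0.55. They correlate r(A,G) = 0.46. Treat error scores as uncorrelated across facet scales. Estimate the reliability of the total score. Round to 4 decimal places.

0.8242

Var(A+G) = 13² + 9.9² + 2·[13·9.9·0.46] = 267.01 + 118.404 = 385.414.
With uncorrelated errors the cross-covariances are all true-score covariance, so they carry over unchanged; only the diagonal terms shrink to ρᵢσᵢ².
True-score variance = [13²·0.86 + 9.9²·0.55] + 118.404 = 199.246 + 118.404 = 317.65.
Reliability = 317.65 / 385.414 = 0.8242.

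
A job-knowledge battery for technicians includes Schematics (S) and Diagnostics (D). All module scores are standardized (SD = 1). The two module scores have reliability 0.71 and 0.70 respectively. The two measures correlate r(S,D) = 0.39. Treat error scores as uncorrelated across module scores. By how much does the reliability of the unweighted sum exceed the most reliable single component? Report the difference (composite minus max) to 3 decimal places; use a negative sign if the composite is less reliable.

Var(sum) = 2 + 0.78 = 2.78; true-score variance = 1.41 + 0.78 = 2.19; composite reliability = 0.7878.
Max component reliability = 0.7100.
Difference = 0.7878 − 0.7100 = 0.078.

0.078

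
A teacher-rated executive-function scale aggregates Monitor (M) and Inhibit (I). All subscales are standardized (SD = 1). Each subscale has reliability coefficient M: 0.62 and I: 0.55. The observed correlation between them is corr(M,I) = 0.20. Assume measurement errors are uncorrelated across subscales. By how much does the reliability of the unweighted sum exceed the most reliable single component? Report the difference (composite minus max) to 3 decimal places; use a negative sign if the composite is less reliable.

0.034

Var(sum) = 2 + 0.4 = 2.4; true-score variance = 1.17 + 0.4 = 1.57; composite reliability = 0.6542.
Max component reliability = 0.6200.
Difference = 0.6542 − 0.6200 = 0.034.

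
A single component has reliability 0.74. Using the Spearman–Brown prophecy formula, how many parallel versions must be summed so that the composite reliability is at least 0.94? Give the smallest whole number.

6

k ≥ ρ*(1−ρ₁)/(ρ₁(1−ρ*)) = 0.94·0.26 / (0.74·0.06) = 5.505.
Smallest integer k = 6.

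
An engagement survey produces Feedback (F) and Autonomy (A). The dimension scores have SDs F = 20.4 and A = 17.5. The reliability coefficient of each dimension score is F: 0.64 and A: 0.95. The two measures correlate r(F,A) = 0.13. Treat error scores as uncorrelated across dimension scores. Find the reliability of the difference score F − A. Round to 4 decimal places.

Var(F−A) = 20.4² + 17.5² − 2·20.4·17.5·0.13 = 722.41 − 92.82 = 629.59.
With uncorrelated errors the cross-covariances are all true-score covariance, so they carry over unchanged; only the diagonal terms shrink to ρᵢσᵢ².
True-score variance = [20.4²·0.64 + 17.5²·0.95] − 92.82 = 557.28 − 92.82 = 464.46.
Reliability = 464.46 / 629.59 = 0.7377.

0.7377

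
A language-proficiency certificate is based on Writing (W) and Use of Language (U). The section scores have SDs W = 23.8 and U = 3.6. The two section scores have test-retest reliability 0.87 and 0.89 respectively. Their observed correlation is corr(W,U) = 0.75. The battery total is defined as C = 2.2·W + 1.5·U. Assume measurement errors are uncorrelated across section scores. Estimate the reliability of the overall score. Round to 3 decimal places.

0.887

Var(C) = 2.2²·23.8² + 1.5²·3.6² + 2·[3.3·23.8·3.6·0.75] = 2770.73 + 424.116 = 3194.85.
Under uncorrelated errors the observed covariances equal the true-score covariances, so only the own-variance terms attenuate.
True-score variance = [2.2²·23.8²·0.87 + 1.5²·3.6²·0.89] + 424.116 = 2411.12 + 424.116 = 2835.23.
Reliability = 2835.23 / 3194.85 = 0.887.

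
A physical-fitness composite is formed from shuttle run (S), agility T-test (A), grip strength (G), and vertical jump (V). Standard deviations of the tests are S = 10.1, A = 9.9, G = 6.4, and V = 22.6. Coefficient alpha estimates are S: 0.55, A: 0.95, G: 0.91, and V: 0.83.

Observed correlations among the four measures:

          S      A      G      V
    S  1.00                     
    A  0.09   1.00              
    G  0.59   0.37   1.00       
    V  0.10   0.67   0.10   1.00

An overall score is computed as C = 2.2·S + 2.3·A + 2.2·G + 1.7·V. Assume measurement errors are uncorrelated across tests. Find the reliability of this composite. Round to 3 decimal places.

Var(C) = 2.2²·10.1² + 2.3²·9.9² + 2.2²·6.4² + 1.7²·22.6² + 2·[5.06·10.1·9.9·0.09 + 4.84·10.1·6.4·0.59 + 3.74·10.1·22.6·0.10 + 5.06·9.9·6.4·0.37 + 3.91·9.9·22.6·0.67 + 3.74·6.4·22.6·0.10] = 2686.54 + 2148.68 = 4835.22.
Because errors are independent across components, Cov(Tᵢ,Tⱼ) = Cov(Xᵢ,Xⱼ); the off-diagonal part of the true-score variance is the same as above.
True-score variance = [2.2²·10.1²·0.55 + 2.3²·9.9²·0.95 + 2.2²·6.4²·0.91 + 1.7²·22.6²·0.83] + 2148.68 = 2169.66 + 2148.68 = 4318.34.
Reliability = 4318.34 / 4835.22 = 0.893.

0.893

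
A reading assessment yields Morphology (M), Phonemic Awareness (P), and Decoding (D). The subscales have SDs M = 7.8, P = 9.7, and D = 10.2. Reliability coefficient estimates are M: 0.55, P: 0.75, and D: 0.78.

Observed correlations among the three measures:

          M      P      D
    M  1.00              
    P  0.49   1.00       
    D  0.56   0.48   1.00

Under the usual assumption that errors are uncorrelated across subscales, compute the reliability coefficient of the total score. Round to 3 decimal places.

0.857

Var(M+P+D) = 7.8² + 9.7² + 10.2² + 2·[7.8·9.7·0.49 + 7.8·10.2·0.56 + 9.7·10.2·0.48] = 258.97 + 258.236 = 517.206.
Because errors are independent across components, Cov(Tᵢ,Tⱼ) = Cov(Xᵢ,Xⱼ); the off-diagonal part of the true-score variance is the same as above.
True-score variance = [7.8²·0.55 + 9.7²·0.75 + 10.2²·0.78] + 258.236 = 185.181 + 258.236 = 443.417.
Reliability = 443.417 / 517.206 = 0.857.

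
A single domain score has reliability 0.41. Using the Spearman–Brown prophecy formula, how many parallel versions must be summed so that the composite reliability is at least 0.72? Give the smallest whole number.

4

k ≥ ρ*(1−ρ₁)/(ρ₁(1−ρ*)) = 0.72·0.59 / (0.41·0.28) = 3.700.
Smallest integer k = 4.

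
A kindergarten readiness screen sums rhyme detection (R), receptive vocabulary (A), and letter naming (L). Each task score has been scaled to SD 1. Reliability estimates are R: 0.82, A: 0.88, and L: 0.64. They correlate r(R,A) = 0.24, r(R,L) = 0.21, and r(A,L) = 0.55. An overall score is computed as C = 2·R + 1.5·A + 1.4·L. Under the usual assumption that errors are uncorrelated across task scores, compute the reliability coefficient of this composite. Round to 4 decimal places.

Var(C) = 2² + 1.5² + 1.4² + 2·[3·0.24 + 2.8·0.21 + 2.1·0.55] = 8.21 + 4.926 = 13.136.
Because errors are independent across components, Cov(Tᵢ,Tⱼ) = Cov(Xᵢ,Xⱼ); the off-diagonal part of the true-score variance is the same as above.
True-score variance = [2²·0.82 + 1.5²·0.88 + 1.4²·0.64] + 4.926 = 6.5144 + 4.926 = 11.4404.
Reliability = 11.4404 / 13.136 = 0.8709.

0.8709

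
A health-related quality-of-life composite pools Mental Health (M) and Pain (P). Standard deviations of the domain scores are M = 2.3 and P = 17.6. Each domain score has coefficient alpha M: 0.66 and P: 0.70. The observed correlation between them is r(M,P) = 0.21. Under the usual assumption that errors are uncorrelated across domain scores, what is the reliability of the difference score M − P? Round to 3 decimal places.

0.682

Var(M−P) = 2.3² + 17.6² − 2·2.3·17.6·0.21 = 315.05 − 17.0016 = 298.048.
Because errors are independent across components, Cov(Tᵢ,Tⱼ) = Cov(Xᵢ,Xⱼ); the off-diagonal part of the true-score variance is the same as above.
True-score variance = [2.3²·0.66 + 17.6²·0.70] − 17.0016 = 220.323 − 17.0016 = 203.322.
Reliability = 203.322 / 298.048 = 0.682.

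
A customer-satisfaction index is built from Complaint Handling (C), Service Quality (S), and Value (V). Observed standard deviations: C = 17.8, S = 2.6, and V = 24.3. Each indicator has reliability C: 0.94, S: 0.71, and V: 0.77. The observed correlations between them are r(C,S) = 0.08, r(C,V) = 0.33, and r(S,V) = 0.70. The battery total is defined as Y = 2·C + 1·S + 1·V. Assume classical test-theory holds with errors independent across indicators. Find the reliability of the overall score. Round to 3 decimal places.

0.916

Var(Y) = 2²·17.8² + 2.6² + 24.3² + 2·[2·17.8·2.6·0.08 + 2·17.8·24.3·0.33 + 2.6·24.3·0.70] = 1864.61 + 674.214 = 2538.82.
Under uncorrelated errors the observed covariances equal the true-score covariances, so only the own-variance terms attenuate.
True-score variance = [2²·17.8²·0.94 + 2.6²·0.71 + 24.3²·0.77] + 674.214 = 1650.8 + 674.214 = 2325.01.
Reliability = 2325.01 / 2538.82 = 0.916.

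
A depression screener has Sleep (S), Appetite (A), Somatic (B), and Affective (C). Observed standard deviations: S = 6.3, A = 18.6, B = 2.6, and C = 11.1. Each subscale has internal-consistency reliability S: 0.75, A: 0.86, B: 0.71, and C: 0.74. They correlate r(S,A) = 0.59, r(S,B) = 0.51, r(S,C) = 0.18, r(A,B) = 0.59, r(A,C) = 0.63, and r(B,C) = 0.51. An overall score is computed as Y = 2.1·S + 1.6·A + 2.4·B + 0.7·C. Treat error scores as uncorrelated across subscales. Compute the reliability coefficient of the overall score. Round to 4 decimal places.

0.9155

Var(Y) = 2.1²·6.3² + 1.6²·18.6² + 2.4²·2.6² + 0.7²·11.1² + 2·[3.36·6.3·18.6·0.59 + 5.04·6.3·2.6·0.51 + 1.47·6.3·11.1·0.18 + 3.84·18.6·2.6·0.59 + 1.12·18.6·11.1·0.63 + 1.68·2.6·11.1·0.51] = 1160 + 1145.75 = 2305.75.
Under uncorrelated errors the observed covariances equal the true-score covariances, so only the own-variance terms attenuate.
True-score variance = [2.1²·6.3²·0.75 + 1.6²·18.6²·0.86 + 2.4²·2.6²·0.71 + 0.7²·11.1²·0.74] + 1145.75 = 965.262 + 1145.75 = 2111.01.
Reliability = 2111.01 / 2305.75 = 0.9155.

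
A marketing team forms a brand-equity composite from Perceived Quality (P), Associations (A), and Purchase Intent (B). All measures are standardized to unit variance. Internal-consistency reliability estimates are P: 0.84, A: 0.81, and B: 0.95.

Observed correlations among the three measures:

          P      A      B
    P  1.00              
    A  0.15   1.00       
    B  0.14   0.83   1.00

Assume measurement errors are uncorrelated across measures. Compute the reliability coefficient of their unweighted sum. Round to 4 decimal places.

0.9237

Var(P+A+B) = 3 + 2·[0.15 + 0.14 + 0.83] = 3 + 2.24 = 5.24.
Because errors are independent across components, Cov(Tᵢ,Tⱼ) = Cov(Xᵢ,Xⱼ); the off-diagonal part of the true-score variance is the same as above.
True-score variance = [0.84 + 0.81 + 0.95] + 2.24 = 2.6 + 2.24 = 4.84.
Reliability = 4.84 / 5.24 = 0.9237.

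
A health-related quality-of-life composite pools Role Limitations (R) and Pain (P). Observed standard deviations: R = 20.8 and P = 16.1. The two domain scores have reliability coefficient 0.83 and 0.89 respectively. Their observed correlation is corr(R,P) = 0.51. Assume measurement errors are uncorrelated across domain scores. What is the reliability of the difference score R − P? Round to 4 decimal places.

0.7086

Var(R−P) = 20.8² + 16.1² − 2·20.8·16.1·0.51 = 691.85 − 341.578 = 350.272.
Under uncorrelated errors the observed covariances equal the true-score covariances, so only the own-variance terms attenuate.
True-score variance = [20.8²·0.83 + 16.1²·0.89] − 341.578 = 589.788 − 341.578 = 248.21.
Reliability = 248.21 / 350.272 = 0.7086.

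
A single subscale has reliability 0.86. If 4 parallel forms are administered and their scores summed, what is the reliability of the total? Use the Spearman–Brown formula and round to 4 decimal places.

0.9609

ρ_k = kρ / (1 + (k−1)ρ) = 4·0.86 / (1 + 3·0.86) = 3.440 / 3.580 = 0.9609.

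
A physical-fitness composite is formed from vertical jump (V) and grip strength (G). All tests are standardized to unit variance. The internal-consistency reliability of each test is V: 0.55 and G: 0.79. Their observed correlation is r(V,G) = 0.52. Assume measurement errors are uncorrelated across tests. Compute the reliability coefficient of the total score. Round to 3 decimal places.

Var(V+G) = 2 + 2·[0.52] = 2 + 1.04 = 3.04.
Because errors are independent across components, Cov(Tᵢ,Tⱼ) = Cov(Xᵢ,Xⱼ); the off-diagonal part of the true-score variance is the same as above.
True-score variance = [0.55 + 0.79] + 1.04 = 1.34 + 1.04 = 2.38.
Reliability = 2.38 / 3.04 = 0.783.

0.783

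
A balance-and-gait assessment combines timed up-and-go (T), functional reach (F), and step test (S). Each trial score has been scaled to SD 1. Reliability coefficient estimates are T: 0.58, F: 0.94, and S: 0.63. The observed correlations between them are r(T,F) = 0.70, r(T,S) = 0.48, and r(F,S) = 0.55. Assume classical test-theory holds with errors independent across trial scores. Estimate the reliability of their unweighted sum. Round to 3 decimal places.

Var(T+F+S) = 3 + 2·[0.70 + 0.48 + 0.55] = 3 + 3.46 = 6.46.
Under uncorrelated errors the observed covariances equal the true-score covariances, so only the own-variance terms attenuate.
True-score variance = [0.58 + 0.94 + 0.63] + 3.46 = 2.15 + 3.46 = 5.61.
Reliability = 5.61 / 6.46 = 0.868.

0.868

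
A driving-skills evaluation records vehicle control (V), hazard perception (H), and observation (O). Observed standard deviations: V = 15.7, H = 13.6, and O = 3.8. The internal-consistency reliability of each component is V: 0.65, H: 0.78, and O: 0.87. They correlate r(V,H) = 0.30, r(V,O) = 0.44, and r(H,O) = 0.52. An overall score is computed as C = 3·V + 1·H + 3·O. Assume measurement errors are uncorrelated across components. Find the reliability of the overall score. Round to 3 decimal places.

Var(C) = 3²·15.7² + 13.6² + 3²·3.8² + 2·[3·15.7·13.6·0.30 + 9·15.7·3.8·0.44 + 3·13.6·3.8·0.52] = 2533.33 + 1018.08 = 3551.41.
With uncorrelated errors the cross-covariances are all true-score covariance, so they carry over unchanged; only the diagonal terms shrink to ρᵢσᵢ².
True-score variance = [3²·15.7²·0.65 + 13.6²·0.78 + 3²·3.8²·0.87] + 1018.08 = 1699.3 + 1018.08 = 2717.39.
Reliability = 2717.39 / 3551.41 = 0.765.

0.765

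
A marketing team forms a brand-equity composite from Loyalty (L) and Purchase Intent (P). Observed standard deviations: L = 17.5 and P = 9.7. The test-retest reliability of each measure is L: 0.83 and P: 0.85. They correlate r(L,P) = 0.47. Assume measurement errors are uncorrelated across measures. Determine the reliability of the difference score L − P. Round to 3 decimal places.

Var(L−P) = 17.5² + 9.7² − 2·17.5·9.7·0.47 = 400.34 − 159.565 = 240.775.
With uncorrelated errors the cross-covariances are all true-score covariance, so they carry over unchanged; only the diagonal terms shrink to ρᵢσᵢ².
True-score variance = [17.5²·0.83 + 9.7²·0.85] − 159.565 = 334.164 − 159.565 = 174.599.
Reliability = 174.599 / 240.775 = 0.725.

0.725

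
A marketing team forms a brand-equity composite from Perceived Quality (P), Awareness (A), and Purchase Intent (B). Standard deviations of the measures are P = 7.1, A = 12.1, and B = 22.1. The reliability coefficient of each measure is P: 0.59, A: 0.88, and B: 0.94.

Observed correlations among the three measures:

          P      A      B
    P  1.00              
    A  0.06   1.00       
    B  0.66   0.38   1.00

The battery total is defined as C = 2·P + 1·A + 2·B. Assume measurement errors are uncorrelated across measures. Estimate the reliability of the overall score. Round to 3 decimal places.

0.939

Var(C) = 2²·7.1² + 12.1² + 2²·22.1² + 2·[2·7.1·12.1·0.06 + 4·7.1·22.1·0.66 + 2·12.1·22.1·0.38] = 2301.69 + 1255.57 = 3557.26.
With uncorrelated errors the cross-covariances are all true-score covariance, so they carry over unchanged; only the diagonal terms shrink to ρᵢσᵢ².
True-score variance = [2²·7.1²·0.59 + 12.1²·0.88 + 2²·22.1²·0.94] + 1255.57 = 2084.23 + 1255.57 = 3339.8.
Reliability = 3339.8 / 3557.26 = 0.939.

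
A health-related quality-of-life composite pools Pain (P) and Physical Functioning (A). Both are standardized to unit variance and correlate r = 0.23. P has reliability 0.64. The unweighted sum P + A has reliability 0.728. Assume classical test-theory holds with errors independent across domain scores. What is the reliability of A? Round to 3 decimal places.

Var(P+A) = 2 + 2·0.23 = 2.460.
True-score variance = ρ_P + ρ_A + 2·0.23, so 0.728 = (0.64 + ρ_A + 0.46) / 2.460.
ρ_A = 0.728·2.460 − 0.64 − 0.46 = 0.691.

0.691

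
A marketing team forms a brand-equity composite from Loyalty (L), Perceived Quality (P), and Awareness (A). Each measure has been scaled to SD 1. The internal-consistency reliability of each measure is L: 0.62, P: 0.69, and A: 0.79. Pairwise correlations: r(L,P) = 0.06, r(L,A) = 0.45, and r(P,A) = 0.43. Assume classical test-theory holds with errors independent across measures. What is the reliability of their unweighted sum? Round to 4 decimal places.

0.8156

Var(L+P+A) = 3 + 2·[0.06 + 0.45 + 0.43] = 3 + 1.88 = 4.88.
Because errors are independent across components, Cov(Tᵢ,Tⱼ) = Cov(Xᵢ,Xⱼ); the off-diagonal part of the true-score variance is the same as above.
True-score variance = [0.62 + 0.69 + 0.79] + 1.88 = 2.1 + 1.88 = 3.98.
Reliability = 3.98 / 4.88 = 0.8156.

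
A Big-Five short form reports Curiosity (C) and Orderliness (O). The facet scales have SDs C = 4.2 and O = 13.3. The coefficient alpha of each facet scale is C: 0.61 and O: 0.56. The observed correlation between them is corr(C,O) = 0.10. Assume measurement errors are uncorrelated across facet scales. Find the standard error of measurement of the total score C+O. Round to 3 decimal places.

Var(total) = 194.53 + 11.172 = 205.702.
True-score variance = 109.819 + 11.172 = 120.991, so reliability = 0.5882.
Error variance = 205.702 − 120.991 = 84.7112; SEM = √84.7112 = 9.204.

9.204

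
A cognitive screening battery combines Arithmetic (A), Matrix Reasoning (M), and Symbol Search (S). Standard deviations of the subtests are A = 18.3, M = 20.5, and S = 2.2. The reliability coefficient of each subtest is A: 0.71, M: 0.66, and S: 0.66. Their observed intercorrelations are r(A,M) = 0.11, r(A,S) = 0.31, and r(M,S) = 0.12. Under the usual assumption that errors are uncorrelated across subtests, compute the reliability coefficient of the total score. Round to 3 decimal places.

0.725

Var(A+M+S) = 18.3² + 20.5² + 2.2² + 2·[18.3·20.5·0.11 + 18.3·2.2·0.31 + 20.5·2.2·0.12] = 759.98 + 118.318 = 878.298.
With uncorrelated errors the cross-covariances are all true-score covariance, so they carry over unchanged; only the diagonal terms shrink to ρᵢσᵢ².
True-score variance = [18.3²·0.71 + 20.5²·0.66 + 2.2²·0.66] + 118.318 = 518.331 + 118.318 = 636.65.
Reliability = 636.65 / 878.298 = 0.725.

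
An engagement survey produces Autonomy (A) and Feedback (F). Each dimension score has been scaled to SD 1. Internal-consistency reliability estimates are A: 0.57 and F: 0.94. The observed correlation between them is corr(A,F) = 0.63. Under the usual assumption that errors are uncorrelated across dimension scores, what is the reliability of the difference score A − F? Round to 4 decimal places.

Var(A−F) = 1 + 1 − 2·0.63 = 2 − 1.26 = 0.74.
With uncorrelated errors the cross-covariances are all true-score covariance, so they carry over unchanged; only the diagonal terms shrink to ρᵢσᵢ².
True-score variance = [0.57 + 0.94] − 1.26 = 1.51 − 1.26 = 0.25.
Reliability = 0.25 / 0.74 = 0.3378.

0.3378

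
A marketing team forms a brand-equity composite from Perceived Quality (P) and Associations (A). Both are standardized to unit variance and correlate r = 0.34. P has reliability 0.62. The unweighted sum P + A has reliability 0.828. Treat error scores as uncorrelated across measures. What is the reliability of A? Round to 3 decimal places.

0.919

Var(P+A) = 2 + 2·0.34 = 2.680.
True-score variance = ρ_P + ρ_A + 2·0.34, so 0.828 = (0.62 + ρ_A + 0.68) / 2.680.
ρ_A = 0.828·2.680 − 0.62 − 0.68 = 0.919.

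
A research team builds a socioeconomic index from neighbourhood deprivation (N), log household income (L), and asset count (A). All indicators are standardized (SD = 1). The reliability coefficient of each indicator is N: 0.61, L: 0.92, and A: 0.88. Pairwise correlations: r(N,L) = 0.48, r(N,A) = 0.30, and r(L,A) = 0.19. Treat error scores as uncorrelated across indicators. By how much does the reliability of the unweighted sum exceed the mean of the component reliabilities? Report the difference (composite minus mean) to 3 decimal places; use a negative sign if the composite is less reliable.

Var(sum) = 3 + 1.94 = 4.94; true-score variance = 2.41 + 1.94 = 4.35; composite reliability = 0.8806.
Mean component reliability = 0.8033.
Difference = 0.8806 − 0.8033 = 0.077.

0.077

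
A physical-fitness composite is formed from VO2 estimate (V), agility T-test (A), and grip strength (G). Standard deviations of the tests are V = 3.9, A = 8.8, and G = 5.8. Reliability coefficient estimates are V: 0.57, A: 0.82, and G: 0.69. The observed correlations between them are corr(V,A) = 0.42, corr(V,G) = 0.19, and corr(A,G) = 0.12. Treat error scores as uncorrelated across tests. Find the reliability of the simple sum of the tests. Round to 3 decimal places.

Var(V+A+G) = 3.9² + 8.8² + 5.8² + 2·[3.9·8.8·0.42 + 3.9·5.8·0.19 + 8.8·5.8·0.12] = 126.29 + 49.674 = 175.964.
With uncorrelated errors the cross-covariances are all true-score covariance, so they carry over unchanged; only the diagonal terms shrink to ρᵢσᵢ².
True-score variance = [3.9²·0.57 + 8.8²·0.82 + 5.8²·0.69] + 49.674 = 95.3821 + 49.674 = 145.056.
Reliability = 145.056 / 175.964 = 0.824.

0.824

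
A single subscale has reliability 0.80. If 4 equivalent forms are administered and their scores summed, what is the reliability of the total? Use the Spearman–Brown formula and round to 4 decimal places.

0.9412

ρ_k = kρ / (1 + (k−1)ρ) = 4·0.80 / (1 + 3·0.80) = 3.200 / 3.400 = 0.9412.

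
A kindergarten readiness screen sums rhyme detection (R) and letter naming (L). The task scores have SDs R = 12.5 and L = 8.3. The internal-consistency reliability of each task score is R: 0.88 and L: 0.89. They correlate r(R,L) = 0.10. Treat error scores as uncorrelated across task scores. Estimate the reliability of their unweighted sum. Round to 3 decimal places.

0.893

Var(R+L) = 12.5² + 8.3² + 2·[12.5·8.3·0.10] = 225.14 + 20.75 = 245.89.
Because errors are independent across components, Cov(Tᵢ,Tⱼ) = Cov(Xᵢ,Xⱼ); the off-diagonal part of the true-score variance is the same as above.
True-score variance = [12.5²·0.88 + 8.3²·0.89] + 20.75 = 198.812 + 20.75 = 219.562.
Reliability = 219.562 / 245.89 = 0.893.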